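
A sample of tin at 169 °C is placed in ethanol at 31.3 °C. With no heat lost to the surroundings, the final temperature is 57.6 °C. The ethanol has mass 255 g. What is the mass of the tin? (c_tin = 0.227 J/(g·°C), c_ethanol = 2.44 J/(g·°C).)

m ≈ 647 g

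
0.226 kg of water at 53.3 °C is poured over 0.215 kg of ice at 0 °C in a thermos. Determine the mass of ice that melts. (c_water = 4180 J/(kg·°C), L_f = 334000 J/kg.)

m_melted ≈ 0.151 kg

Cooling the water to 0 °C releases 0.226×4180×53.3 = 50351 J.
Melting all 0.215 kg of ice would need 0.215×334000 = 71810 J.
That's not enough to melt it all — equilibrium is at 0 °C with ice remaining.
Mass melted = 50351/334000 ≈ 0.1508 kg.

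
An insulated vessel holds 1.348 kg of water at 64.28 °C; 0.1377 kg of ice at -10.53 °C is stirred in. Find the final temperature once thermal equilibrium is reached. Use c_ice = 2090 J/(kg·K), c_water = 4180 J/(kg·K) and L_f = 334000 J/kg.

Heat gained plus heat lost sum to zero:
ice -10.53→0 °C: 0.1377·2090·10.53 = 3030.5
  fusion: m_ice L_f = 0.1377·334000 = 45992
  warm the meltwater: 575.59 T
  water: 5634.6(T − 64.28)
6210.2 T = 362195 − 49022 = 313172
T ≈ 50.43 °C — above 0 °C, consistent with complete melting.

T_f ≈ 50.4 °C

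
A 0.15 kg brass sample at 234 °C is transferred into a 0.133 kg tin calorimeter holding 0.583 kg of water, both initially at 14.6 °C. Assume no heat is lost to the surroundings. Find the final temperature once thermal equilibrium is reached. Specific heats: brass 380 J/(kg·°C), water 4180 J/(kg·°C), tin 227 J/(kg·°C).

Net heat exchanged in the isolated system is zero:
0.15*380*(T − 234) + 0.583*4180*(T − 14.6) + 0.133*227*(T − 14.6) = 0
2524.1 T = 49358
T ≈ 19.55 °C

T_f ≈ 19.6 °C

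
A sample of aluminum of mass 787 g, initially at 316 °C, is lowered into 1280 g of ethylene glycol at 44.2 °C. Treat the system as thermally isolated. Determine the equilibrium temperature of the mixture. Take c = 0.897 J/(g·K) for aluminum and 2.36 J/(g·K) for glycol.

T_f is the heat-capacity-weighted average of the initial temperatures:
T_f = (705.94·316 + 3020.8·44.2) / (705.94 + 3020.8)
    = 356596 / 3726.7 ≈ 95.69 °C

T_f ≈ 95.7 °C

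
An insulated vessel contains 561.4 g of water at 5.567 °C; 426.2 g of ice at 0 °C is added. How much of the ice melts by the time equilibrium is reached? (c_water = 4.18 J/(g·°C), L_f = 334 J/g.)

m_melted ≈ 39.1 g

Heat available from the water dropping to 0 °C: 561.4·4.18·5.567 = 13064 J.
To melt every bit of ice: 426.2·334 = 142351 J.
That's not enough to melt it all — equilibrium is at 0 °C with ice remaining.
m_melted·334 = 13064  ⇒  m_melted ≈ 39.11 g.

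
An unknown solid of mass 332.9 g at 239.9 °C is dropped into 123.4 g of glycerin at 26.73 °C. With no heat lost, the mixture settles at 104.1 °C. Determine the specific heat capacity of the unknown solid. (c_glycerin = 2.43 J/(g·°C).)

c ≈ 0.513 J/(g·°C)

Energy conservation, ΣQ = 0:
332.9·c·(104.1 − 239.9) + 123.4·2.43·(104.1 − 26.73) = 0
-45208 c = -23200
c = -23200/-45208 ≈ 0.5132 J/(g·°C)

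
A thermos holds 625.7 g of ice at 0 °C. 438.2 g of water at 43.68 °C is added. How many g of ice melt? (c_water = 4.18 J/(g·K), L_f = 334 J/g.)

m_melted ≈ 240 g

Cooling the water to 0 °C releases 438.2·4.18·43.68 = 80008 J.
Melting all 625.7 g of ice would need 625.7·334 = 208984 J.
That's not enough to melt it all — equilibrium is at 0 °C with ice remaining.
m_melted·334 = 80008  ⇒  m_melted ≈ 239.5 g.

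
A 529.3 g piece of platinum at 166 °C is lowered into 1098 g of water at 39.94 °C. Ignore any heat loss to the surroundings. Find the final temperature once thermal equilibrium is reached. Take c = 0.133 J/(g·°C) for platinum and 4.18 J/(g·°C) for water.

T_f ≈ 41.8 °C

Energy conservation, ΣQ = 0:
529.3*0.133*(T − 166) + 1098*4.18*(T − 39.94) = 0
70.4(T − 166) + 4589.6(T − 39.94) = 0
4660 T = 194996
T = 194996/4660 ≈ 41.84 °C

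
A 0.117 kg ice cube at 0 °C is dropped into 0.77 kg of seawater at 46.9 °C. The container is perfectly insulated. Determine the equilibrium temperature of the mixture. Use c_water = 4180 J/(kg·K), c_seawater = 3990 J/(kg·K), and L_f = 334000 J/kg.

Setting the total heat transfer to zero:
latent heat to melt: 0.117×334000 = 39078; meltwater 0→T: 0.117×4180×T = 489.06 T; seawater: 3072.3(T − 46.9)
3561.4 T = 144091 − 39078 = 105013
T ≈ 29.49 °C (positive, so assuming full melt was valid).

T_f ≈ 29.5 °C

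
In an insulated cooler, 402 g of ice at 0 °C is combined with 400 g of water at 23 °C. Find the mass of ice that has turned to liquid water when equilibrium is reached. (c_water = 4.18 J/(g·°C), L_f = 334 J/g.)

Water can give up m c ΔT = 400·4.18·23 = 38456 J before reaching 0 °C.
Melting all 402 g of ice would need 402·334 = 134268 J.
38456 J < 134268 J, so only part of the ice melts and the system sits at 0 °C.
Mass melted = 38456/334 ≈ 115.1 g.

m_melted ≈ 115 g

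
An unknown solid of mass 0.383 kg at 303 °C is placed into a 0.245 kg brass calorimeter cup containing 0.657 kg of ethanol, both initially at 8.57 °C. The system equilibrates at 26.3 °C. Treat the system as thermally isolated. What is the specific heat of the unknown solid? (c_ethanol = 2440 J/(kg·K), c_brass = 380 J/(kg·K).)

Energy conservation, ΣQ = 0:
0.383×c×(26.3 − 303) + 0.657×2440×(26.3 − 8.57) + 0.245×380×(26.3 − 8.57) = 0
-105.98 c = -30073
c = -30073/-105.98 ≈ 283.8 J/(kg·K)

c ≈ 284 J/(kg·K)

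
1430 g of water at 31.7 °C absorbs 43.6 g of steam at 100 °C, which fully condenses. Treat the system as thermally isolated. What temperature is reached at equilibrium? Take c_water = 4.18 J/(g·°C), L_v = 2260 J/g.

Let T be the final temperature. ΣQ_i = 0:
condense steam: −43.6×2260 = −98536; condensate cools 100→T: 43.6×4.18×(T − 100) = 182.25(T − 100); water warms: 1430×4.18×(T − 31.7) = 5977.4(T − 31.7)
6159.6 T = 98536 + 18225 + 189484 = 306244
T ≈ 49.72 °C, under the boiling point, so the assumption holds.

T_f ≈ 49.7 °C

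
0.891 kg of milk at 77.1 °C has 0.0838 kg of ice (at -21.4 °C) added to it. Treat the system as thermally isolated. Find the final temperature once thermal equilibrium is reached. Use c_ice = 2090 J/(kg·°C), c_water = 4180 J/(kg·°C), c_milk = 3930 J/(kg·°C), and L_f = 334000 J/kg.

T_f ≈ 61.8 °C

Sum of m c ΔT and latent-heat terms is zero:
ice -21.4→0 °C: 0.0838·2090·21.4 = 3748; latent heat to melt: 0.0838·334000 = 27989; meltwater 0→T: 0.0838·4180·T = 350.28 T; milk: 3501.6(T − 77.1)
3851.9 T = 269976 − 31737 = 238238
T ≈ 61.85 °C. Since T > 0 °C, the all-ice-melts assumption holds.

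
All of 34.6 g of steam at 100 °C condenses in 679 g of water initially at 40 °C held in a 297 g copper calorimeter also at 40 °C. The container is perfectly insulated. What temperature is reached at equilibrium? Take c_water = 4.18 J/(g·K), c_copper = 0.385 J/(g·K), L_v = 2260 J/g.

T_f ≈ 68.0 °C

Setting the total heat transfer to zero:
condense steam: −34.6×2260 = −78196
  condensate cools 100→T: 34.6×4.18×(T − 100) = 144.63(T − 100)
  water warms: 679×4.18×(T − 40) = 2838.2(T − 40)
  copper cup: 297×0.385×(T − 40) = 114.34(T − 40)
3097.2 T = 78196 + 14463 + 118103 = 210761
T ≈ 68.05 °C — below 100 °C, confirming all the steam condensed.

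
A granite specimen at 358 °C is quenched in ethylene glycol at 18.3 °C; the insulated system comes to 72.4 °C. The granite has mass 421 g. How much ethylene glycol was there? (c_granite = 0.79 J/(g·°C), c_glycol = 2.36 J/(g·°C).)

Net heat exchanged in the isolated system is zero:
421·0.79·(72.4 − 358) + m·2.36·(72.4 − 18.3) = 0
127.68 m = 94988
m = 94988/127.68 ≈ 744 g

m ≈ 744 g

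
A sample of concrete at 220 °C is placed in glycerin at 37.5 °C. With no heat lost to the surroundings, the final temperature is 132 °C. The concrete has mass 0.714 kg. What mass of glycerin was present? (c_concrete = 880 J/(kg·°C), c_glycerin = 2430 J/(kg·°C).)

Heat gained plus heat lost sum to zero:
0.714×880×(132 − 220) + m×2430×(132 − 37.5) = 0
229635 m = 55292
m = 55292/229635 ≈ 0.2408 kg

m ≈ 0.241 kg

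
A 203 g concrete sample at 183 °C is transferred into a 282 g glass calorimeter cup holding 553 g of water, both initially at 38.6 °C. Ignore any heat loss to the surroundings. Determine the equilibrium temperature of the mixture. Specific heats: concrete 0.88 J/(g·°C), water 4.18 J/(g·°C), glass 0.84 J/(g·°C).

T_f ≈ 48.1 °C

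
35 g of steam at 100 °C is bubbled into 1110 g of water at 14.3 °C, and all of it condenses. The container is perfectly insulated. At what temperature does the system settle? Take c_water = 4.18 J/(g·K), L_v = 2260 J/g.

T_f ≈ 33.4 °C

Taking heat into each body as positive, Σ m c ΔT = 0:
steam→water at 100 °C releases m L_v = 35·2260 = 79100
  condensed water 100 °C→T: 146.3(T − 100)
  original water: 4639.8(T − 14.3)
4786.1 T = 79100 + 14630 + 66349 = 160079
T ≈ 33.45 °C, under the boiling point, so the assumption holds.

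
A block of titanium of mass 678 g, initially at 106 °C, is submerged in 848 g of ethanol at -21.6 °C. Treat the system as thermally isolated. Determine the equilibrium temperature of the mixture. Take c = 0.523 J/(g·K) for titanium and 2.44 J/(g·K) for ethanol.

Conservation of energy gives ΣQ = 0:
678×0.523×(T − 106) + 848×2.44×(T − (-21.6)) = 0
354.59(T − 106) + 2069.1(T − (-21.6)) = 0
(354.59 + 2069.1) T = 354.59×106 + 2069.1×(-21.6)
T ≈ -2.93 °C

T_f ≈ -2.9 °C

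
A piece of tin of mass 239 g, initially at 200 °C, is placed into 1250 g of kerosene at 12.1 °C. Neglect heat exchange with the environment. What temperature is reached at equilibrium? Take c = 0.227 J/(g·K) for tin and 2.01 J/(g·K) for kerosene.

T_f ≈ 16.1 °C

Conservation of energy gives ΣQ = 0:
239·0.227·(T − 200) + 1250·2.01·(T − 12.1) = 0
54.25(T − 200) + 2512.5(T − 12.1) = 0
(54.25 + 2512.5) T = 54.25·200 + 2512.5·12.1
T ≈ 16.07 °C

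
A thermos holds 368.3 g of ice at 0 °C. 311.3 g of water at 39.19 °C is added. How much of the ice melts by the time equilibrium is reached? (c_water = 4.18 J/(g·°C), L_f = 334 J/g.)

m_melted ≈ 153 g

Cooling the water to 0 °C releases 311.3×4.18×39.19 = 50995 J.
Melting all 368.3 g of ice would need 368.3×334 = 123012 J.
Since 50995 < 123012 J, not all the ice melts; equilibrium is at 0 °C.
m_melt = 50995 / L_f = 152.7 g.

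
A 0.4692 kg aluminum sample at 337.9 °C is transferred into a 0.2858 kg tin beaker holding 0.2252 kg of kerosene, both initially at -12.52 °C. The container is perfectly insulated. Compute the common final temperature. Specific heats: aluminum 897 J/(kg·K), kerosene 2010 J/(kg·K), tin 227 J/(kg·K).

Conservation of energy gives ΣQ = 0:
0.4692·897·(T − 337.9) + 0.2252·2010·(T − (-12.52)) + 0.2858·227·(T − (-12.52)) = 0
420.87(T − 337.9) + 452.65(T − (-12.52)) + 64.88(T − (-12.52)) = 0
(420.87 + 452.65 + 64.88) T = 420.87·337.9 + 452.65·(-12.52) + 64.88·(-12.52)
T = 135733 / 938.4 = 145 °C

T_f ≈ 144.6 °C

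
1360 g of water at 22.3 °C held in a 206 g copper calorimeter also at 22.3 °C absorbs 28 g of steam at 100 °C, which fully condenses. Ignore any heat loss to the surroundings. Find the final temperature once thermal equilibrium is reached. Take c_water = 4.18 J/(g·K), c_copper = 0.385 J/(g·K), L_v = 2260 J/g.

Taking heat into each body as positive, Σ m c ΔT = 0:
condense steam: −28×2260 = −63280; condensate cools 100→T: 28×4.18×(T − 100) = 117.04(T − 100); original water: 5684.8(T − 22.3); copper cup: 206×0.385×(T − 22.3) = 79.31(T − 22.3)
5881.1 T = 63280 + 11704 + 128540 = 203524
T ≈ 34.61 °C — below 100 °C, confirming all the steam condensed.

T_f ≈ 34.6 °C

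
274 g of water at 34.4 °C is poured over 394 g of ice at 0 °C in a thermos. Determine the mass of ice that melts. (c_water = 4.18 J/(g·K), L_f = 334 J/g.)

m_melted ≈ 118 g

Heat available from the water dropping to 0 °C: 274·4.18·34.4 = 39399 J.
Melting all 394 g of ice would need 394·334 = 131596 J.
Since 39399 < 131596 J, not all the ice melts; equilibrium is at 0 °C.
m_melt = 39399 / L_f = 118 g.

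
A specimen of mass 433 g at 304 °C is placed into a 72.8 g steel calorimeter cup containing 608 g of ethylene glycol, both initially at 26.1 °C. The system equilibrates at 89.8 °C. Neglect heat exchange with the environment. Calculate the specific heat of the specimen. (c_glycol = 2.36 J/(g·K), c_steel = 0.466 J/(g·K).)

c ≈ 1.01 J/(g·K)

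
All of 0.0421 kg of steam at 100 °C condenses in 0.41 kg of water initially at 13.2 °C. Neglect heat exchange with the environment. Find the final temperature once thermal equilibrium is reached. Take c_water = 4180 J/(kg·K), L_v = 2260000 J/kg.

T_f ≈ 71.6 °C

Let T be the final temperature. ΣQ_i = 0:
condense steam: −0.0421×2260000 = −95146
  condensed water 100 °C→T: 175.98(T − 100)
  water warms: 0.41×4180×(T − 13.2) = 1713.8(T − 13.2)
1889.8 T = 95146 + 17598 + 22622 = 135366
T ≈ 71.63 °C (< 100 °C, so full condensation is consistent).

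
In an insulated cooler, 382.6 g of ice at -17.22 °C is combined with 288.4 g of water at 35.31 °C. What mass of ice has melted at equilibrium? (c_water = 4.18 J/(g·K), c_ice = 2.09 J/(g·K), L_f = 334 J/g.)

m_melted ≈ 86.2 g

Heat available from the water dropping to 0 °C: 288.4×4.18×35.31 = 42567 J.
Warming the ice to 0 °C takes 382.6×2.09×17.22 = 13770 J, leaving 28797 J for melting.
To melt every bit of ice: 382.6×334 = 127788 J.
28797 J < 127788 J, so only part of the ice melts and the system sits at 0 °C.
Mass melted = 28797/334 ≈ 86.22 g.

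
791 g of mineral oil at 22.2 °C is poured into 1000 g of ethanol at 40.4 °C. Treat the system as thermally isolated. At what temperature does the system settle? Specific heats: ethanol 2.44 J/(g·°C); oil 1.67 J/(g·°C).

T_f ≈ 34.0 °C

Heat lost by the ethanol equals heat gained by the oil:
1000×2.44×(40.4 − T) = 791×1.67×(T − 22.2)
2440(40.4 − T) = 1321(T − 22.2)
3761 T = 127902  ⇒  T ≈ 34.01 °C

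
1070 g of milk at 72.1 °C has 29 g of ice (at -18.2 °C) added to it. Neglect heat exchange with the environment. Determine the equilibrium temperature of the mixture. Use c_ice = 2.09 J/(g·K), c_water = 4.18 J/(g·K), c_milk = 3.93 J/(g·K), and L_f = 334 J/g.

Net heat exchanged in the isolated system is zero:
warm ice to 0 °C: 29×2.09×(0 − (-18.2)) = 1103.1; fusion: m_ice L_f = 29×334 = 9686; warm the meltwater: 121.22 T; milk cools: 1070×3.93×(T − 72.1) = 4205.1(T − 72.1)
4326.3 T = 303188 − 10789 = 292399
T ≈ 67.59 °C. Since T > 0 °C, the all-ice-melts assumption holds.

T_f ≈ 67.6 °C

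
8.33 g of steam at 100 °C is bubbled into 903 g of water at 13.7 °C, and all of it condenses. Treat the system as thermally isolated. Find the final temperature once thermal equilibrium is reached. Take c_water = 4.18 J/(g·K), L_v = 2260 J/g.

T_f ≈ 19.4 °C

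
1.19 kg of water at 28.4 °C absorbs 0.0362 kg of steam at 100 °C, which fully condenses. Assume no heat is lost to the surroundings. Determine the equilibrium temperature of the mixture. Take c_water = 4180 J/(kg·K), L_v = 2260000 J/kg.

T_f ≈ 46.5 °C

Heat gained plus heat lost sum to zero:
latent heat released on condensation: 0.0362×2260000 = 81812
  condensed water 100 °C→T: 151.32(T − 100)
  water warms: 1.19×4180×(T − 28.4) = 4974.2(T − 28.4)
5125.5 T = 81812 + 15132 + 141267 = 238211
T ≈ 46.48 °C — below 100 °C, confirming all the steam condensed.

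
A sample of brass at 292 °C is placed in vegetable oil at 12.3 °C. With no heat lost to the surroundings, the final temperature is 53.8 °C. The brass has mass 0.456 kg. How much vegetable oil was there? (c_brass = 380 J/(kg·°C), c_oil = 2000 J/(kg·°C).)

m ≈ 0.497 kg

|Q_brass| = |Q_oil|:
0.456×380×(292 − 53.8) = m×2000×(53.8 − 12.3)
83000 m = 41275  ⇒  m ≈ 0.4973 kg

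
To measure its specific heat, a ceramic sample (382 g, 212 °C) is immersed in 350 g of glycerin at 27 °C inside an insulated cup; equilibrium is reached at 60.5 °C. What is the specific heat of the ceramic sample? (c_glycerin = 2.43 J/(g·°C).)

m_s c (T_s − T_f) = m_glycerin c_glycerin (T_f − T_0):
382×c×(212 − 60.5) = 350×2.43×(60.5 − 27)
57873 c = 28492  ⇒  c ≈ 0.4923 J/(g·°C)

c ≈ 0.492 J/(g·°C)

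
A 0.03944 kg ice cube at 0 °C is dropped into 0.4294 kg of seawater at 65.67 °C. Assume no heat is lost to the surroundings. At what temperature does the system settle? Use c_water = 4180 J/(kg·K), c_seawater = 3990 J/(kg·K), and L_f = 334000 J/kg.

T_f ≈ 52.9 °C

Conservation of energy gives ΣQ = 0:
fusion: m_ice L_f = 0.03944×334000 = 13173
  meltwater 0→T: 0.03944×4180×T = 164.86 T
  seawater cools: 0.4294×3990×(T − 65.67) = 1713.3(T − 65.67)
1878.2 T = 112513 − 13173 = 99340
T ≈ 52.89 °C. Since T > 0 °C, the all-ice-melts assumption holds.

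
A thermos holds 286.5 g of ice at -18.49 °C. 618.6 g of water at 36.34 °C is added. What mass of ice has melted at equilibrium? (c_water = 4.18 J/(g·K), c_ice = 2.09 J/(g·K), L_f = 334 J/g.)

m_melted ≈ 248 g

Cooling the water to 0 °C releases 618.6·4.18·36.34 = 93966 J.
Of that, 286.5·2.09·18.49 = 11072 J goes to bring the ice to 0 °C, leaving 82895 J.
Melting all 286.5 g of ice would need 286.5·334 = 95691 J.
That's not enough to melt it all — equilibrium is at 0 °C with ice remaining.
m_melted·334 = 82895  ⇒  m_melted ≈ 248.2 g.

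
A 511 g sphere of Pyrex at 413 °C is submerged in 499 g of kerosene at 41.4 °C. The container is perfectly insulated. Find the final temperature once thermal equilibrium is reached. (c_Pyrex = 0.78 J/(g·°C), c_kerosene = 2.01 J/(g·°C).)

T_f ≈ 147.1 °C

Heat lost by the Pyrex equals heat gained by the kerosene:
511*0.78*(413 − T) = 499*2.01*(T − 41.4)
398.58(413 − T) = 1003(T − 41.4)
1401.6 T = 206137  ⇒  T ≈ 147.08 °C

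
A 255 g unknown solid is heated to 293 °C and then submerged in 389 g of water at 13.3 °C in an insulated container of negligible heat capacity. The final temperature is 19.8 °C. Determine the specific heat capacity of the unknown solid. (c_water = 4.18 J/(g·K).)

c ≈ 0.152 J/(g·K)

Heat gained plus heat lost sum to zero:
255·c·(19.8 − 293) + 389·4.18·(19.8 − 13.3) = 0
-69666 c = -10569
c = -10569/-69666 ≈ 0.1517 J/(g·K)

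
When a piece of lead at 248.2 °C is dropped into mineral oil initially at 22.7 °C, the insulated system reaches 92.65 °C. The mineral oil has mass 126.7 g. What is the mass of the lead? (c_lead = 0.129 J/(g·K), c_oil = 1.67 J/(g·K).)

Setting the total heat transfer to zero:
m×0.129×(92.65 − 248.2) + 126.7×1.67×(92.65 − 22.7) = 0
-20.07 m = -14801
m = -14801/-20.07 ≈ 737.6 g

m ≈ 738 g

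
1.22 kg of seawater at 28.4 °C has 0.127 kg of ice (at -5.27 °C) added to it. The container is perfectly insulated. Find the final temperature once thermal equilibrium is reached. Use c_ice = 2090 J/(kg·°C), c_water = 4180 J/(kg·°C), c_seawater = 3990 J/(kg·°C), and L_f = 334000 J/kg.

Taking heat into each body as positive, Σ m c ΔT = 0:
ice -5.27→0 °C: 0.127·2090·5.27 = 1398.8
  latent heat to melt: 0.127·334000 = 42418
  warm the meltwater: 530.86 T
  seawater cools: 1.22·3990·(T − 28.4) = 4867.8(T − 28.4)
5398.7 T = 138246 − 43817 = 94429
T ≈ 17.49 °C (positive, so assuming full melt was valid).

T_f ≈ 17.5 °C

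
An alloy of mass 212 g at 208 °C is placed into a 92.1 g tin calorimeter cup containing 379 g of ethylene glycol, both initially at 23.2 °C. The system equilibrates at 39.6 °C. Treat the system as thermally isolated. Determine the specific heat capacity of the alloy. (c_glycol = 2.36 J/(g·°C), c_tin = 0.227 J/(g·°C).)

c ≈ 0.42 J/(g·°C)

Let T be the final temperature. ΣQ_i = 0:
212×c×(39.6 − 208) + 379×2.36×(39.6 − 23.2) + 92.1×0.227×(39.6 − 23.2) = 0
-35701 c = -15012
c = -15012/-35701 ≈ 0.4205 J/(g·°C)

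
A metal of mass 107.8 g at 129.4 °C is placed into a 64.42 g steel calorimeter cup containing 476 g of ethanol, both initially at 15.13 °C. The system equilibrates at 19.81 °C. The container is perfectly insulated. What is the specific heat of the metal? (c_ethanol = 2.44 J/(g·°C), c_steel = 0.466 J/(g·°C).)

c ≈ 0.472 J/(g·°C)

Taking heat into each body as positive, Σ m c ΔT = 0:
107.8·c·(19.81 − 129.4) + 476·2.44·(19.81 − 15.13) + 64.42·0.466·(19.81 − 15.13) = 0
-11814 c = -5576
c = -5576/-11814 ≈ 0.472 J/(g·°C)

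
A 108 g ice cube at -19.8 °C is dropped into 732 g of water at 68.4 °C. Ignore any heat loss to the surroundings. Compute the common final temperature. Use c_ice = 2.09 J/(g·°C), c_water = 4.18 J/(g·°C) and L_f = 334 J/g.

T_f ≈ 48.1 °C

Let T be the final temperature. ΣQ_i = 0:
ice -19.8→0 °C: 108×2.09×19.8 = 4469.3
  melt ice: 108×334 = 36072
  warm the meltwater: 451.44 T
  water: 3059.8(T − 68.4)
3511.2 T = 209288 − 40541 = 168746
T ≈ 48.06 °C (positive, so assuming full melt was valid).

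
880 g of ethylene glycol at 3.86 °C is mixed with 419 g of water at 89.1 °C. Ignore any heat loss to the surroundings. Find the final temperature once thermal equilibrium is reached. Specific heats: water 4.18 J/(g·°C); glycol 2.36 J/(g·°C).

T_f ≈ 42.9 °C

Set heat shed by the hot body equal to heat absorbed by the cold body:
419*4.18*(89.1 − T) = 880*2.36*(T − 3.86)
1751.4(89.1 − T) = 2076.8(T − 3.86)
3828.2 T = 164068  ⇒  T ≈ 42.86 °C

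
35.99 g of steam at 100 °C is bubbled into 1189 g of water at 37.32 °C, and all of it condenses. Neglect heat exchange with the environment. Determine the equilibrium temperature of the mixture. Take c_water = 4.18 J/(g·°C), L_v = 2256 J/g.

T_f ≈ 55.0 °C

Taking heat into each body as positive, Σ m c ΔT = 0:
steam→water at 100 °C releases m L_v = 35.99·2256 = 81193
  condensate cools 100→T: 35.99·4.18·(T − 100) = 150.44(T − 100)
  original water: 4970(T − 37.32)
5120.5 T = 81193 + 15044 + 185481 = 281718
T ≈ 55.02 °C (< 100 °C, so full condensation is consistent).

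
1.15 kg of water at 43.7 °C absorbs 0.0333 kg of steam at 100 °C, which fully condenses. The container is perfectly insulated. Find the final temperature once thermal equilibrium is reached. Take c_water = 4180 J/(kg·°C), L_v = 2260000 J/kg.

T_f ≈ 60.5 °C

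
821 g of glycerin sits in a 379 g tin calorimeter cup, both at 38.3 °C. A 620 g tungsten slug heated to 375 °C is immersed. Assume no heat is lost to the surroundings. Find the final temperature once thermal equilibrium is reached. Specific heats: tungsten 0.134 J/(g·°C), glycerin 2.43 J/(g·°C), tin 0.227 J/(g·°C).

T_f ≈ 51.2 °C

With ΣQ=0 the equilibrium temperature is the m·c-weighted mean:
T_f = (83.08*375 + 1995*38.3 + 86.03*38.3) / (83.08 + 1995 + 86.03)
    = 110860 / 2164.1 ≈ 51.23 °C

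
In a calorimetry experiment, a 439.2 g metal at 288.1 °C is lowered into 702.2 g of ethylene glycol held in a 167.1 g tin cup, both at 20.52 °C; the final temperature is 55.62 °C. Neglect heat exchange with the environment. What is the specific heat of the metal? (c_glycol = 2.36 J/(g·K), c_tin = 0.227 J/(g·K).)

c ≈ 0.583 J/(g·K)

Energy conservation, ΣQ = 0:
439.2×c×(55.62 − 288.1) + 702.2×2.36×(55.62 − 20.52) + 167.1×0.227×(55.62 − 20.52) = 0
-102105 c = -59499
c = -59499/-102105 ≈ 0.5827 J/(g·K)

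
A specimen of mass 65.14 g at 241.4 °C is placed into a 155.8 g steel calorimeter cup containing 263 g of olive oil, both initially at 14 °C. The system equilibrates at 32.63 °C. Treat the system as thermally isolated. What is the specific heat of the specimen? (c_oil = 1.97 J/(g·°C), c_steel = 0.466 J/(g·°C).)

Conservation of energy gives ΣQ = 0:
65.14×c×(32.63 − 241.4) + 263×1.97×(32.63 − 14) + 155.8×0.466×(32.63 − 14) = 0
-13599 c = -11005
c = -11005/-13599 ≈ 0.8092 J/(g·°C)

c ≈ 0.809 J/(g·°C)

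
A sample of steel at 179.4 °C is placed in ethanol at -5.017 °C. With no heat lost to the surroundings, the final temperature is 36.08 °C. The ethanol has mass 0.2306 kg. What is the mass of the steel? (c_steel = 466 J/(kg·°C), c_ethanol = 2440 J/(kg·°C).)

m ≈ 0.346 kg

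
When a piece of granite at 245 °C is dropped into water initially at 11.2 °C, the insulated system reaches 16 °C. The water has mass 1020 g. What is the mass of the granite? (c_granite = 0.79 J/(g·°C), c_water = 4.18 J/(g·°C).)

m ≈ 113 g

Heat gained plus heat lost sum to zero:
m×0.79×(16 − 245) + 1020×4.18×(16 − 11.2) = 0
-180.91 m = -20465
m = -20465/-180.91 ≈ 113.1 g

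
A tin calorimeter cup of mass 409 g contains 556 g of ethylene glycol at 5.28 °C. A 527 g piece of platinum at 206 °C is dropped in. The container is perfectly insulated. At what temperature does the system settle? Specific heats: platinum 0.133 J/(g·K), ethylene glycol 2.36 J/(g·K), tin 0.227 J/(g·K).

T_f ≈ 14.8 °C

Energy conservation, ΣQ = 0:
527·0.133·(T − 206) + 556·2.36·(T − 5.28) + 409·0.227·(T − 5.28) = 0
(70.09 + 1312.2 + 92.84) T = 70.09·206 + 1312.2·5.28 + 92.84·5.28
T = 21857 / 1475.1 = 14.8 °C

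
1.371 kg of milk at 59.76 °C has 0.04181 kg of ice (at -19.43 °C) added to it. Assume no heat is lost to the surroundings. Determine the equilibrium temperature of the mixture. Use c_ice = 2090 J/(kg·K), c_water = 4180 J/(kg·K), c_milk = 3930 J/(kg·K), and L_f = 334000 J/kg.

Let T be the final temperature. ΣQ_i = 0:
ice -19.43→0 °C: 0.04181×2090×19.43 = 1697.8
  fusion: m_ice L_f = 0.04181×334000 = 13965
  warm the meltwater: 174.77 T
  milk: 5388(T − 59.76)
5562.8 T = 321989 − 15662 = 306326
T ≈ 55.07 °C. Since T > 0 °C, the all-ice-melts assumption holds.

T_f ≈ 55.1 °C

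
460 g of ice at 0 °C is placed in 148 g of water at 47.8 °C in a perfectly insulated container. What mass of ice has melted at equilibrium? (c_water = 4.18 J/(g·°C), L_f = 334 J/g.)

m_melted ≈ 88.5 g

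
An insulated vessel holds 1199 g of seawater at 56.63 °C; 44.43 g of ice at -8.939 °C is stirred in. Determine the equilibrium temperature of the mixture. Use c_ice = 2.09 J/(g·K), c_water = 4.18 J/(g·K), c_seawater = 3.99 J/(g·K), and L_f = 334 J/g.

T_f ≈ 51.4 °C

Energy conservation, ΣQ = 0:
warm ice to 0 °C: 44.43×2.09×(0 − (-8.939)) = 830.06
  fusion: m_ice L_f = 44.43×334 = 14840
  warm the meltwater: 185.72 T
  seawater: 4784(T − 56.63)
4969.7 T = 270918 − 15670 = 255249
T ≈ 51.36 °C — above 0 °C, consistent with complete melting.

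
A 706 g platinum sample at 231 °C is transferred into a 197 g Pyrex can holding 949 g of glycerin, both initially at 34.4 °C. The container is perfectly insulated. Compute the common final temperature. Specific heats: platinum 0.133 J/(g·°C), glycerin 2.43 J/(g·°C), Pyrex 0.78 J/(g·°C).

Let T be the final temperature. ΣQ_i = 0:
706*0.133*(T − 231) + 949*2.43*(T − 34.4) + 197*0.78*(T − 34.4) = 0
93.9(T − 231) + 2306.1(T − 34.4) + 153.66(T − 34.4) = 0
2553.6 T = 106305
T = 106305/2553.6 ≈ 41.63 °C

T_f ≈ 41.6 °C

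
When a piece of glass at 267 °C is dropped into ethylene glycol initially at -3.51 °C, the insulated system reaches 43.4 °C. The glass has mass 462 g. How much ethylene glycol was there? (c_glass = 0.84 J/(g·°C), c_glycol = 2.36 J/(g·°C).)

m ≈ 784 g

Let T be the final temperature. ΣQ_i = 0:
462·0.84·(43.4 − 267) + m·2.36·(43.4 − (-3.51)) = 0
110.71 m = 86775
m = 86775/110.71 ≈ 783.8 g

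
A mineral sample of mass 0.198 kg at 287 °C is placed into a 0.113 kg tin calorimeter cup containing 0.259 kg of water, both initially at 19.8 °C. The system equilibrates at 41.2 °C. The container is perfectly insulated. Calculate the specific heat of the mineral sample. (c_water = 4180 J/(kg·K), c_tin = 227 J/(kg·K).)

c ≈ 487 J/(kg·K)

Let T be the final temperature. ΣQ_i = 0:
0.198×c×(41.2 − 287) + 0.259×4180×(41.2 − 19.8) + 0.113×227×(41.2 − 19.8) = 0
-48.67 c = -23717
c = -23717/-48.67 ≈ 487.3 J/(kg·K)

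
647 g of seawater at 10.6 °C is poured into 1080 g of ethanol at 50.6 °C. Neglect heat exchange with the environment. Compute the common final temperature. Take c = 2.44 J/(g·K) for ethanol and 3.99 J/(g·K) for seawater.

Taking heat into each body as positive, Σ m c ΔT = 0:
1080*2.44*(T − 50.6) + 647*3.99*(T − 10.6) = 0
2635.2(T − 50.6) + 2581.5(T − 10.6) = 0
5216.7 T = 160705
T = 160705/5216.7 ≈ 30.81 °C

T_f ≈ 30.8 °C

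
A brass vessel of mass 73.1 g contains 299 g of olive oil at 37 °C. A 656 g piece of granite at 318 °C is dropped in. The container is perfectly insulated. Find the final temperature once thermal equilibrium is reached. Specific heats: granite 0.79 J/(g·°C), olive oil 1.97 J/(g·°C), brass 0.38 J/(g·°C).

T_f = Σ m_i c_i T_i / Σ m_i c_i:
T_f = (518.24·318 + 589.03·37 + 27.78·37) / (518.24 + 589.03 + 27.78)
    = 187622 / 1135 ≈ 165.30 °C

T_f ≈ 165.3 °C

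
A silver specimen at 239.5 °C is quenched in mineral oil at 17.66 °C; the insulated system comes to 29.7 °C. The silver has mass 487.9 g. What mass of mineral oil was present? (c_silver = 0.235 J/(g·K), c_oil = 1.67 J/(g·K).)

m ≈ 1200 g

|Q_silver| = |Q_oil|:
487.9·0.235·(239.5 − 29.7) = m·1.67·(29.7 − 17.66)
20.11 m = 24055  ⇒  m ≈ 1196 g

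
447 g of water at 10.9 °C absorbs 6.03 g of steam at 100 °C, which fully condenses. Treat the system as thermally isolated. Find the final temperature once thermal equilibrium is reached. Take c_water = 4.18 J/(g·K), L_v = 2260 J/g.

T_f ≈ 19.3 °C

Energy conservation, ΣQ = 0:
steam→water at 100 °C releases m L_v = 6.03·2260 = 13628; condensed water 100 °C→T: 25.21(T − 100); original water: 1868.5(T − 10.9)
1893.7 T = 13628 + 2520.5 + 20366 = 36515
T ≈ 19.28 °C — below 100 °C, confirming all the steam condensed.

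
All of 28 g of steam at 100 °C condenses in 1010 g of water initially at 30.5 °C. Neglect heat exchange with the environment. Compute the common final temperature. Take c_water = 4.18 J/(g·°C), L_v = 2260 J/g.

T_f ≈ 47.0 °C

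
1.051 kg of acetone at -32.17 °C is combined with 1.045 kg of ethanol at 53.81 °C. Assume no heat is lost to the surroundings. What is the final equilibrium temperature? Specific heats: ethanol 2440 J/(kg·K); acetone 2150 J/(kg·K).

Heat lost by the ethanol equals heat gained by the acetone:
1.045·2440·(53.81 − T) = 1.051·2150·(T − (-32.17))
2549.8(53.81 − T) = 2259.6(T − (-32.17))
4809.4 T = 64512  ⇒  T ≈ 13.41 °C

T_f ≈ 13.4 °C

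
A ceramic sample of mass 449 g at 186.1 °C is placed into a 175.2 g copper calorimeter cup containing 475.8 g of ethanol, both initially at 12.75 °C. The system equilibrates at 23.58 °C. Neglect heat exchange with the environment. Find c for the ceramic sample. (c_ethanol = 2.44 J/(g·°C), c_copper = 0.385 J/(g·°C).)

Conservation of energy gives ΣQ = 0:
449·c·(23.58 − 186.1) + 475.8·2.44·(23.58 − 12.75) + 175.2·0.385·(23.58 − 12.75) = 0
-72971 c = -13304
c = -13304/-72971 ≈ 0.1823 J/(g·°C)

c ≈ 0.182 J/(g·°C)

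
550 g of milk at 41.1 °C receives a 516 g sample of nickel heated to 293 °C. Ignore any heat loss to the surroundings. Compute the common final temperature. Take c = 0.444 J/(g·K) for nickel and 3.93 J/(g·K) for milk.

T_f ≈ 65.2 °C

Net heat exchanged in the isolated system is zero:
516·0.444·(T − 293) + 550·3.93·(T − 41.1) = 0
229.1(T − 293) + 2161.5(T − 41.1) = 0
2390.6 T = 155965
T ≈ 65.24 °C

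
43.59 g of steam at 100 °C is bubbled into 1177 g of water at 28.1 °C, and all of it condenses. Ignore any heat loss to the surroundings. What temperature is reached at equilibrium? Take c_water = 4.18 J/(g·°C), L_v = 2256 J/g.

T_f ≈ 49.9 °C

Heat gained plus heat lost sum to zero:
steam→water at 100 °C releases m L_v = 43.59×2256 = 98339
  condensed water 100 °C→T: 182.21(T − 100)
  original water: 4919.9(T − 28.1)
5102.1 T = 98339 + 18221 + 138248 = 254808
T ≈ 49.94 °C, under the boiling point, so the assumption holds.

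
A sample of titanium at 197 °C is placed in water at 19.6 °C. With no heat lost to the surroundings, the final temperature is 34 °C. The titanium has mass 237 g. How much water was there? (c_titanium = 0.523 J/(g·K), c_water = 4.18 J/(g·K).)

m ≈ 336 g

Conservation of energy gives ΣQ = 0:
237·0.523·(34 − 197) + m·4.18·(34 − 19.6) = 0
60.19 m = 20204
m = 20204/60.19 ≈ 335.7 g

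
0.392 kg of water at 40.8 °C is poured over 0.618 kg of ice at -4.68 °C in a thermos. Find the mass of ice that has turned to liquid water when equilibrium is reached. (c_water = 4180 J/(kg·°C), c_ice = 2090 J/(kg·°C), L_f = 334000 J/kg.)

m_melted ≈ 0.182 kg

Cooling the water to 0 °C releases 0.392·4180·40.8 = 66853 J.
Warming the ice to 0 °C takes 0.618·2090·4.68 = 6044.8 J, leaving 60808 J for melting.
Fully melting the ice requires m_ice L_f = 0.618·334000 = 206412 J.
That's not enough to melt it all — equilibrium is at 0 °C with ice remaining.
Mass melted = 60808/334000 ≈ 0.1821 kg.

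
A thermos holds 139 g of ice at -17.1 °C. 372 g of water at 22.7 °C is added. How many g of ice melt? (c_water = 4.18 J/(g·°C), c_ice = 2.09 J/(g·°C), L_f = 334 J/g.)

m_melted ≈ 90.8 g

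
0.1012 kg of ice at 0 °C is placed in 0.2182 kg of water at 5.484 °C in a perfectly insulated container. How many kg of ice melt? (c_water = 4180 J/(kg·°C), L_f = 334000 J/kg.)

m_melted ≈ 0.015 kg

Heat available from the water dropping to 0 °C: 0.2182×4180×5.484 = 5001.8 J.
To melt every bit of ice: 0.1012×334000 = 33801 J.
Since 5001.8 < 33801 J, not all the ice melts; equilibrium is at 0 °C.
m_melted×334000 = 5001.8  ⇒  m_melted ≈ 0.01498 kg.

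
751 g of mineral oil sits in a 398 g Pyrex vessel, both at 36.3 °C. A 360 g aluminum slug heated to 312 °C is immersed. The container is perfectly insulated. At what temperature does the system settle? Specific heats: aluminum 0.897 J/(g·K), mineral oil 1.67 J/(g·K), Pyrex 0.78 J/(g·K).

T_f ≈ 83.5 °C

Heat gained plus heat lost sum to zero:
360·0.897·(T − 312) + 751·1.67·(T − 36.3) + 398·0.78·(T − 36.3) = 0
322.92(T − 312) + 1254.2(T − 36.3) + 310.44(T − 36.3) = 0
(322.92 + 1254.2 + 310.44) T = 322.92·312 + 1254.2·36.3 + 310.44·36.3
T = 157546/1887.5 ≈ 83.47 °C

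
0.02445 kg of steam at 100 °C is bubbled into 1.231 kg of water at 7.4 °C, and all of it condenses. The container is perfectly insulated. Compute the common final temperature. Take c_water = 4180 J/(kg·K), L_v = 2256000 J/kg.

T_f ≈ 19.7 °C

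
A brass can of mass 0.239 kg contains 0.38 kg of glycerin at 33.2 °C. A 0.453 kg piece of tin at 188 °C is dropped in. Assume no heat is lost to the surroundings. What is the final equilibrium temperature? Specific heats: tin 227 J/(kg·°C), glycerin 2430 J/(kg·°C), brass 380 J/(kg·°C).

Let T be the final temperature. ΣQ_i = 0:
0.453·227·(T − 188) + 0.38·2430·(T − 33.2) + 0.239·380·(T − 33.2) = 0
1117.1 T = 53004
T ≈ 47.45 °C

T_f ≈ 47.5 °C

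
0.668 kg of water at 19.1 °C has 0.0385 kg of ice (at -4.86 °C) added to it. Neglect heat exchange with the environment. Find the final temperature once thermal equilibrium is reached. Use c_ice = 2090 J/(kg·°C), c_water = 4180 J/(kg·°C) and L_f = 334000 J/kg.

T_f ≈ 13.6 °C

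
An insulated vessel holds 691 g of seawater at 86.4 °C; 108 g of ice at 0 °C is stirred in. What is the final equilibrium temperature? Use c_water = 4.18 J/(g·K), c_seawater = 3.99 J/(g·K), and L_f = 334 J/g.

Let T be the final temperature. ΣQ_i = 0:
fusion: m_ice L_f = 108·334 = 36072; warm the meltwater: 451.44 T; seawater: 2757.1(T − 86.4)
3208.5 T = 238213 − 36072 = 202141
T ≈ 63.00 °C (positive, so assuming full melt was valid).

T_f ≈ 63.0 °C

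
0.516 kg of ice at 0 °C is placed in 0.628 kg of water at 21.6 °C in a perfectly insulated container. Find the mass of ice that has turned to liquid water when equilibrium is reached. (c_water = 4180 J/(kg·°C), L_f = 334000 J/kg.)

Heat available from the water dropping to 0 °C: 0.628·4180·21.6 = 56701 J.
To melt every bit of ice: 0.516·334000 = 172344 J.
That's not enough to melt it all — equilibrium is at 0 °C with ice remaining.
m_melt = 56701 / L_f = 0.1698 kg.

m_melted ≈ 0.17 kg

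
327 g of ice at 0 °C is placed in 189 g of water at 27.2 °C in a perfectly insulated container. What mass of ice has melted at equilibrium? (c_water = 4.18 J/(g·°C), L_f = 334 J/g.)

m_melted ≈ 64.3 g

Cooling the water to 0 °C releases 189×4.18×27.2 = 21489 J.
To melt every bit of ice: 327×334 = 109218 J.
21489 J < 109218 J, so only part of the ice melts and the system sits at 0 °C.
Mass melted = 21489/334 ≈ 64.34 g.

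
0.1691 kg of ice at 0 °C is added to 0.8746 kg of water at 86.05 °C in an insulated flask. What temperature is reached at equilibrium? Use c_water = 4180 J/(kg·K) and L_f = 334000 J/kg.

T_f ≈ 59.2 °C

Taking heat into each body as positive, Σ m c ΔT = 0:
latent heat to melt: 0.1691×334000 = 56479; warm the meltwater: 706.84 T; water cools: 0.8746×4180×(T − 86.05) = 3655.8(T − 86.05)
4362.7 T = 314584 − 56479 = 258105
T ≈ 59.16 °C (positive, so assuming full melt was valid).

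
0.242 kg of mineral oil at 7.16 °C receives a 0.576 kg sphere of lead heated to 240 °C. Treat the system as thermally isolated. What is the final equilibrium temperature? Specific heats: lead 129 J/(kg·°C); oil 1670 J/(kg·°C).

Let T be the final temperature. ΣQ_i = 0:
0.576·129·(T − 240) + 0.242·1670·(T − 7.16) = 0
74.3(T − 240) + 404.14(T − 7.16) = 0
478.44 T = 20727
T = 20727 / 478.44 = 43.3 °C

T_f ≈ 43.3 °C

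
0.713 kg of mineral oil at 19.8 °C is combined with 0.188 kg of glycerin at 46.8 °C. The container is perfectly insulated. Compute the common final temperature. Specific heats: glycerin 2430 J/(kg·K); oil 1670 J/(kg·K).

T_f ≈ 27.3 °C

Net heat exchanged in the isolated system is zero:
0.188·2430·(T − 46.8) + 0.713·1670·(T − 19.8) = 0
456.84(T − 46.8) + 1190.7(T − 19.8) = 0
(456.84 + 1190.7) T = 456.84·46.8 + 1190.7·19.8
T ≈ 27.29 °C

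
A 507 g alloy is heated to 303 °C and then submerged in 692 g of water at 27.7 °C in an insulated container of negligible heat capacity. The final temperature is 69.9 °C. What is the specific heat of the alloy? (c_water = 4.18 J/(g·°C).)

m_s c (T_s − T_f) = m_water c_water (T_f − T_0):
507·c·(303 − 69.9) = 692·4.18·(69.9 − 27.7)
118182 c = 122066  ⇒  c ≈ 1.033 J/(g·°C)

c ≈ 1.03 J/(g·°C)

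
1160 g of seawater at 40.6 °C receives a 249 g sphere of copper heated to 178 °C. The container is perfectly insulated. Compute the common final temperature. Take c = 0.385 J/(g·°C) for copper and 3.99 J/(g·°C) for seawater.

T_f ≈ 43.4 °C

Energy conservation, ΣQ = 0:
249·0.385·(T − 178) + 1160·3.99·(T − 40.6) = 0
(95.87 + 4628.4) T = 95.87·178 + 4628.4·40.6
T = 204977 / 4724.3 = 43.4 °C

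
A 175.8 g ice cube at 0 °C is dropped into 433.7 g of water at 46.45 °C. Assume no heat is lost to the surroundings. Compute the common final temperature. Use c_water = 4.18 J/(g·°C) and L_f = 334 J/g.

Taking heat into each body as positive, Σ m c ΔT = 0:
melt ice: 175.8×334 = 58717; warm the meltwater: 734.84 T; water cools: 433.7×4.18×(T − 46.45) = 1812.9(T − 46.45)
2547.7 T = 84208 − 58717 = 25490
T ≈ 10.01 °C. Since T > 0 °C, the all-ice-melts assumption holds.

T_f ≈ 10.0 °C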